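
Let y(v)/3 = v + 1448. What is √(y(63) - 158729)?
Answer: 2*I*√38549 ≈ 392.68*I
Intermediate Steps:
y(v) = 4344 + 3*v (y(v) = 3*(v + 1448) = 3*(1448 + v) = 4344 + 3*v)
√(y(63) - 158729) = √((4344 + 3*63) - 158729) = √((4344 + 189) - 158729) = √(4533 - 158729) = √(-154196) = 2*I*√38549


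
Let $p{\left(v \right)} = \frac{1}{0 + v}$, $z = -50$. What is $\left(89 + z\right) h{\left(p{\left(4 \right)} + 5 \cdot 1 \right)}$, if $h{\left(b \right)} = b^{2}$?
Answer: $\frac{17199}{16} \approx 1074.9$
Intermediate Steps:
$p{\left(v \right)} = \frac{1}{v}$
$\left(89 + z\right) h{\left(p{\left(4 \right)} + 5 \cdot 1 \right)} = \left(89 - 50\right) \left(\frac{1}{4} + 5 \cdot 1\right)^{2} = 39 \left(\frac{1}{4} + 5\right)^{2} = 39 \left(\frac{21}{4}\right)^{2} = 39 \cdot \frac{441}{16} = \frac{17199}{16}$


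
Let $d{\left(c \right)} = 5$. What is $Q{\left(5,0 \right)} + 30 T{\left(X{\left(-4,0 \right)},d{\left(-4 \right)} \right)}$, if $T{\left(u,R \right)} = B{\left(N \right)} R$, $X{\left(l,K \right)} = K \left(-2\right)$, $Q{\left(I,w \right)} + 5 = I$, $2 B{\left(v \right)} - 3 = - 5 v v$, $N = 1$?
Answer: $-150$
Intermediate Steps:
$B{\left(v \right)} = \frac{3}{2} - \frac{5 v^{2}}{2}$ ($B{\left(v \right)} = \frac{3}{2} + \frac{- 5 v v}{2} = \frac{3}{2} + \frac{\left(-5\right) v^{2}}{2} = \frac{3}{2} - \frac{5 v^{2}}{2}$)
$Q{\left(I,w \right)} = -5 + I$
$X{\left(l,K \right)} = - 2 K$
$T{\left(u,R \right)} = - R$ ($T{\left(u,R \right)} = \left(\frac{3}{2} - \frac{5 \cdot 1^{2}}{2}\right) R = \left(\frac{3}{2} - \frac{5}{2}\right) R = - R$)
$Q{\left(5,0 \right)} + 30 T{\left(X{\left(-4,0 \right)},d{\left(-4 \right)} \right)} = \left(-5 + 5\right) + 30 \left(\left(-1\right) 5\right) = 0 + 30 \left(-5\right) = 0 - 150 = -150$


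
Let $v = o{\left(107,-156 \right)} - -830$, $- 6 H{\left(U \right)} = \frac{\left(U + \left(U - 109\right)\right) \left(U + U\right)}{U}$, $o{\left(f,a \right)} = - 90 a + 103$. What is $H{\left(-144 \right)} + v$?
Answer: $\frac{45316}{3} \approx 15105.0$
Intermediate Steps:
$o{\left(f,a \right)} = 103 - 90 a$
$H{\left(U \right)} = \frac{109}{3} - \frac{2 U}{3}$ ($H{\left(U \right)} = - \frac{\left(U + \left(U - 109\right)\right) \left(U + U\right) \frac{1}{U}}{6} = - \frac{\left(U + \left(U - 109\right)\right) 2 U \frac{1}{U}}{6} = - \frac{\left(U + \left(-109 + U\right)\right) 2 U \frac{1}{U}}{6} = - \frac{\left(-109 + 2 U\right) 2 U \frac{1}{U}}{6} = - \frac{2 U \left(-109 + 2 U\right) \frac{1}{U}}{6} = - \frac{-218 + 4 U}{6} = \frac{109}{3} - \frac{2 U}{3}$)
$v = 14973$ ($v = \left(103 - -14040\right) - -830 = \left(103 + 14040\right) + 830 = 14143 + 830 = 14973$)
$H{\left(-144 \right)} + v = \left(\frac{109}{3} - -96\right) + 14973 = \left(\frac{109}{3} + 96\right) + 14973 = \frac{397}{3} + 14973 = \frac{45316}{3}$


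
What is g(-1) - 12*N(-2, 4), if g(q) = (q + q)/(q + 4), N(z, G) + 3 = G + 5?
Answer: -218/3 ≈ -72.667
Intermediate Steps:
N(z, G) = 2 + G (N(z, G) = -3 + (G + 5) = -3 + (5 + G) = 2 + G)
g(q) = 2*q/(4 + q) (g(q) = (2*q)/(4 + q) = 2*q/(4 + q))
g(-1) - 12*N(-2, 4) = 2*(-1)/(4 - 1) - 12*(2 + 4) = 2*(-1)/3 - 12*6 = 2*(-1)*(⅓) - 72 = -⅔ - 72 = -218/3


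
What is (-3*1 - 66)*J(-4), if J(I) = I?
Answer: 276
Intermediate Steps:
(-3*1 - 66)*J(-4) = (-3*1 - 66)*(-4) = (-3 - 66)*(-4) = -69*(-4) = 276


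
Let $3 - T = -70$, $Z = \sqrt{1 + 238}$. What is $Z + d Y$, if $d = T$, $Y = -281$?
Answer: $-20513 + \sqrt{239} \approx -20498.0$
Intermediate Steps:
$Z = \sqrt{239} \approx 15.46$
$T = 73$ ($T = 3 - -70 = 3 + 70 = 73$)
$d = 73$
$Z + d Y = \sqrt{239} + 73 \left(-281\right) = \sqrt{239} - 20513 = -20513 + \sqrt{239}$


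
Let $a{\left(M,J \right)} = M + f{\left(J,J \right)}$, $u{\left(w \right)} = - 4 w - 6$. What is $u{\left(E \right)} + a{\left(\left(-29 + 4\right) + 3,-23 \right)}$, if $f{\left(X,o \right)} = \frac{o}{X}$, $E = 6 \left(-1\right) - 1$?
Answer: $1$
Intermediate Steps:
$E = -7$ ($E = -6 - 1 = -7$)
$u{\left(w \right)} = -6 - 4 w$
$a{\left(M,J \right)} = 1 + M$ ($a{\left(M,J \right)} = M + \frac{J}{J} = M + 1 = 1 + M$)
$u{\left(E \right)} + a{\left(\left(-29 + 4\right) + 3,-23 \right)} = \left(-6 - -28\right) + \left(1 + \left(\left(-29 + 4\right) + 3\right)\right) = \left(-6 + 28\right) + \left(1 + \left(-25 + 3\right)\right) = 22 + \left(1 - 22\right) = 22 - 21 = 1$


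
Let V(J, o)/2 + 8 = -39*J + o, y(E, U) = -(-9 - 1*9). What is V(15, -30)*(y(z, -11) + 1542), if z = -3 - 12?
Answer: -1943760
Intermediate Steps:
z = -15
y(E, U) = 18 (y(E, U) = -(-9 - 9) = -1*(-18) = 18)
V(J, o) = -16 - 78*J + 2*o (V(J, o) = -16 + 2*(-39*J + o) = -16 + 2*(o - 39*J) = -16 + (-78*J + 2*o) = -16 - 78*J + 2*o)
V(15, -30)*(y(z, -11) + 1542) = (-16 - 78*15 + 2*(-30))*(18 + 1542) = (-16 - 1170 - 60)*1560 = -1246*1560 = -1943760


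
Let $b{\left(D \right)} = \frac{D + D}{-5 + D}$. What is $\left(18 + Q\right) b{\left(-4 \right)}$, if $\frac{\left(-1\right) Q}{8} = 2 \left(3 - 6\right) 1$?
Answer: $\frac{176}{3} \approx 58.667$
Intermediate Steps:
$b{\left(D \right)} = \frac{2 D}{-5 + D}$
$Q = 48$ ($Q = - 8 \cdot 2 \left(3 - 6\right) 1 = - 8 \cdot 2 \left(-3\right) 1 = - 8 \left(\left(-6\right) 1\right) = \left(-8\right) \left(-6\right) = 48$)
$\left(18 + Q\right) b{\left(-4 \right)} = \left(18 + 48\right) 2 \left(-4\right) \frac{1}{-5 - 4} = 66 \cdot 2 \left(-4\right) \frac{1}{-9} = 66 \cdot 2 \left(-4\right) \left(- \frac{1}{9}\right) = 66 \cdot \frac{8}{9} = \frac{176}{3}$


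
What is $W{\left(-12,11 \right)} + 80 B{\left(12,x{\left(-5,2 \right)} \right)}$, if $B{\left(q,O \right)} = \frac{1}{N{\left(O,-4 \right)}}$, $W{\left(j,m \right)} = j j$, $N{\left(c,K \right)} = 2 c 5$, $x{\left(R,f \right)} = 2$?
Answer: $148$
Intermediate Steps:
$N{\left(c,K \right)} = 10 c$
$W{\left(j,m \right)} = j^{2}$
$B{\left(q,O \right)} = \frac{1}{10 O}$
$W{\left(-12,11 \right)} + 80 B{\left(12,x{\left(-5,2 \right)} \right)} = \left(-12\right)^{2} + 80 \frac{1}{10 \cdot 2} = 144 + 80 \cdot \frac{1}{10} \cdot \frac{1}{2} = 144 + 80 \cdot \frac{1}{20} = 144 + 4 = 148$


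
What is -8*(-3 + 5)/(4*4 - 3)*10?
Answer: -160/13 ≈ -12.308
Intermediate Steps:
-8*(-3 + 5)/(4*4 - 3)*10 = -16/(16 - 3)*10 = -16/13*10 = -160/13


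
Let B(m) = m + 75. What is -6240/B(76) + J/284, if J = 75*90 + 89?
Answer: -739471/42884 ≈ -17.244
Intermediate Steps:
J = 6839 (J = 6750 + 89 = 6839)
B(m) = 75 + m
-6240/B(76) + J/284 = -6240/(75 + 76) + 6839/284 = -6240/151 + 6839*(1/284) = -6240*1/151 + 6839/284 = -6240/151 + 6839/284 = -739471/42884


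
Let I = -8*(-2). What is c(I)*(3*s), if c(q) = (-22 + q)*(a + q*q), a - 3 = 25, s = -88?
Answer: 449856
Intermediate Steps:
a = 28 (a = 3 + 25 = 28)
I = 16
c(q) = (-22 + q)*(28 + q²) (c(q) = (-22 + q)*(28 + q*q) = (-22 + q)*(28 + q²))
c(I)*(3*s) = (-616 + 16³ - 22*16² + 28*16)*(3*(-88)) = (-616 + 4096 - 22*256 + 448)*(-264) = (-616 + 4096 - 5632 + 448)*(-264) = -1704*(-264) = 449856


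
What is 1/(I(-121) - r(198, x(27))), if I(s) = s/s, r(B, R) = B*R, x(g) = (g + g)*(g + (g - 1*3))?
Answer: -1/545291 ≈ -1.8339e-6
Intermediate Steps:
x(g) = 2*g*(-3 + 2*g) (x(g) = (2*g)*(g + (g - 3)) = (2*g)*(g + (-3 + g)) = (2*g)*(-3 + 2*g) = 2*g*(-3 + 2*g))
I(s) = 1
1/(I(-121) - r(198, x(27))) = 1/(1 - 198*2*27*(-3 + 2*27)) = 1/(1 - 198*2*27*(-3 + 54)) = 1/(1 - 198*2*27*51) = 1/(1 - 198*2754) = 1/(1 - 1*545292) = 1/(1 - 545292) = 1/(-545291) = -1/545291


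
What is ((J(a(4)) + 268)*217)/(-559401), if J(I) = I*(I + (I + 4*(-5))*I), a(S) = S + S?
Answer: 94612/559401 ≈ 0.16913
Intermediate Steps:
a(S) = 2*S
J(I) = I*(I + I*(-20 + I)) (J(I) = I*(I + (I - 20)*I) = I*(I + (-20 + I)*I) = I*(I + I*(-20 + I)))
((J(a(4)) + 268)*217)/(-559401) = (((2*4)²*(-19 + 2*4) + 268)*217)/(-559401) = ((8²*(-19 + 8) + 268)*217)*(-1/559401) = ((64*(-11) + 268)*217)*(-1/559401) = ((-704 + 268)*217)*(-1/559401) = -436*217*(-1/559401) = -94612*(-1/559401) = 94612/559401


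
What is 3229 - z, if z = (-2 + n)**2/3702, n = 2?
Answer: 3229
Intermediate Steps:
z = 0 (z = (-2 + 2)**2/3702 = 0**2*(1/3702) = 0*(1/3702) = 0)
3229 - z = 3229 - 1*0 = 3229 + 0 = 3229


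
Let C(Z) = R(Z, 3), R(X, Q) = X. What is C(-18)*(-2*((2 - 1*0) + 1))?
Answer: 108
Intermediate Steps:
C(Z) = Z
C(-18)*(-2*((2 - 1*0) + 1)) = -(-36)*((2 - 1*0) + 1) = -(-36)*((2 + 0) + 1) = -(-36)*(2 + 1) = -(-36)*3 = -18*(-6) = 108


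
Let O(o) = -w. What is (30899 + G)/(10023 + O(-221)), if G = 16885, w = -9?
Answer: 181/38 ≈ 4.7632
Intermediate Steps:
O(o) = 9 (O(o) = -1*(-9) = 9)
(30899 + G)/(10023 + O(-221)) = (30899 + 16885)/(10023 + 9) = 47784/10032 = 47784*(1/10032) = 181/38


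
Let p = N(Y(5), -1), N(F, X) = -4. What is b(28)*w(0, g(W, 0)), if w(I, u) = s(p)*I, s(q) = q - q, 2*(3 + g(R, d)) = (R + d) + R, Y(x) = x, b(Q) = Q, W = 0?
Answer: 0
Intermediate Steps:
g(R, d) = -3 + R + d/2 (g(R, d) = -3 + ((R + d) + R)/2 = -3 + (d + 2*R)/2 = -3 + (R + d/2) = -3 + R + d/2)
p = -4
s(q) = 0
w(I, u) = 0 (w(I, u) = 0*I = 0)
b(28)*w(0, g(W, 0)) = 28*0 = 0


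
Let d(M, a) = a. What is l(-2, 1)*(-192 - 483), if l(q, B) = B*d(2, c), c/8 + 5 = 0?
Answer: 27000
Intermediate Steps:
c = -40 (c = -40 + 8*0 = -40 + 0 = -40)
l(q, B) = -40*B (l(q, B) = B*(-40) = -40*B)
l(-2, 1)*(-192 - 483) = (-40*1)*(-192 - 483) = -40*(-675) = 27000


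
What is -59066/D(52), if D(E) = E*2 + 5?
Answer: -59066/109 ≈ -541.89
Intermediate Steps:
D(E) = 5 + 2*E (D(E) = 2*E + 5 = 5 + 2*E)
-59066/D(52) = -59066/(5 + 2*52) = -59066/(5 + 104) = -59066/109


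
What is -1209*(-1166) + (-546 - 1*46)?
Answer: 1409102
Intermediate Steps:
-1209*(-1166) + (-546 - 1*46) = 1409694 + (-546 - 46) = 1409694 - 592 = 1409102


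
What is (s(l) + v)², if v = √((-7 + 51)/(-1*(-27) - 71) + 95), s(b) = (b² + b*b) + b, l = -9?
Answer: (153 + √94)² ≈ 26470.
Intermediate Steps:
s(b) = b + 2*b² (s(b) = (b² + b²) + b = 2*b² + b = b + 2*b²)
v = √94 (v = √(44/(27 - 71) + 95) = √(44/(-44) + 95) = √(44*(-1/44) + 95) = √(-1 + 95) = √94 ≈ 9.6954)
(s(l) + v)² = (-9*(1 + 2*(-9)) + √94)² = (-9*(1 - 18) + √94)² = (-9*(-17) + √94)² = (153 + √94)²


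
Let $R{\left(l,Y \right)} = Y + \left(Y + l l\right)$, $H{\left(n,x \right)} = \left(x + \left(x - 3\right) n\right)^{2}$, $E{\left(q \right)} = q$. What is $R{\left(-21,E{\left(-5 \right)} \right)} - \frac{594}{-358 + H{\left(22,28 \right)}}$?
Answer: $\frac{23972552}{55621} \approx 431.0$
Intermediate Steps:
$H{\left(n,x \right)} = \left(x + n \left(-3 + x\right)\right)^{2}$ ($H{\left(n,x \right)} = \left(x + \left(-3 + x\right) n\right)^{2} = \left(x + n \left(-3 + x\right)\right)^{2}$)
$R{\left(l,Y \right)} = l^{2} + 2 Y$ ($R{\left(l,Y \right)} = Y + \left(Y + l^{2}\right) = l^{2} + 2 Y$)
$R{\left(-21,E{\left(-5 \right)} \right)} - \frac{594}{-358 + H{\left(22,28 \right)}} = \left(\left(-21\right)^{2} + 2 \left(-5\right)\right) - \frac{594}{-358 + \left(28 - 66 + 22 \cdot 28\right)^{2}} = \left(441 - 10\right) - \frac{594}{-358 + \left(28 - 66 + 616\right)^{2}} = 431 - \frac{594}{-358 + 578^{2}} = 431 - \frac{594}{-358 + 334084} = 431 - \frac{594}{333726} = 431 - \frac{99}{55621} = \frac{23972552}{55621}$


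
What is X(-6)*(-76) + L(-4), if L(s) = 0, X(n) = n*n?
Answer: -2736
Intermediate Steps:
X(n) = n²
X(-6)*(-76) + L(-4) = (-6)²*(-76) + 0 = 36*(-76) + 0 = -2736 + 0 = -2736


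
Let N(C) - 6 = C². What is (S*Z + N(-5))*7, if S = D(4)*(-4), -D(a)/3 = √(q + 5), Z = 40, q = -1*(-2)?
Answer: 217 + 3360*√7 ≈ 9106.7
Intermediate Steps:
q = 2
N(C) = 6 + C²
D(a) = -3*√7 (D(a) = -3*√(2 + 5) = -3*√7)
S = 12*√7 (S = -3*√7*(-4) = 12*√7 ≈ 31.749)
(S*Z + N(-5))*7 = ((12*√7)*40 + (6 + (-5)²))*7 = (480*√7 + (6 + 25))*7 = (480*√7 + 31)*7 = (31 + 480*√7)*7 = 217 + 3360*√7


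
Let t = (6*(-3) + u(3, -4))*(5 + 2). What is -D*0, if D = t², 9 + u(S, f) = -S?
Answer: 0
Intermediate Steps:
u(S, f) = -9 - S
t = -210 (t = (6*(-3) + (-9 - 1*3))*(5 + 2) = (-18 + (-9 - 3))*7 = (-18 - 12)*7 = -30*7 = -210)
D = 44100 (D = (-210)² = 44100)
-D*0 = -1*44100*0 = -44100*0 = 0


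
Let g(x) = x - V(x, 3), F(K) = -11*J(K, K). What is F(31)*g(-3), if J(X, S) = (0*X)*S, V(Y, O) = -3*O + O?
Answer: 0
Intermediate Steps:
V(Y, O) = -2*O
J(X, S) = 0 (J(X, S) = 0*S = 0)
F(K) = 0 (F(K) = -11*0 = 0)
g(x) = 6 + x (g(x) = x - (-2)*3 = x - 1*(-6) = x + 6 = 6 + x)
F(31)*g(-3) = 0*(6 - 3) = 0*3 = 0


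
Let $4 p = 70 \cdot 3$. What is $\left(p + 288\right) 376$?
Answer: $128028$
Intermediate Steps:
$p = \frac{105}{2}$ ($p = \frac{70 \cdot 3}{4} = \frac{1}{4} \cdot 210 = \frac{105}{2} \approx 52.5$)
$\left(p + 288\right) 376 = \left(\frac{105}{2} + 288\right) 376 = \frac{681}{2} \cdot 376 = 128028$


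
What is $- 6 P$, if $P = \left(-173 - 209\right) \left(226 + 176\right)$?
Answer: $921384$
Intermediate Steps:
$P = -153564$ ($P = \left(-382\right) 402 = -153564$)
$- 6 P = \left(-6\right) \left(-153564\right) = 921384$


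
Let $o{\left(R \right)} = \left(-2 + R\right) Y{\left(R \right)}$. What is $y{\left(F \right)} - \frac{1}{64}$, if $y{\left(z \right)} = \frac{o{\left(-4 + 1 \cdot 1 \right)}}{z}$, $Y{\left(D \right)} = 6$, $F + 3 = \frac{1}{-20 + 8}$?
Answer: $\frac{23003}{2368} \approx 9.7141$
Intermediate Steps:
$F = - \frac{37}{12}$ ($F = -3 + \frac{1}{-20 + 8} = -3 + \frac{1}{-12} = -3 - \frac{1}{12} = - \frac{37}{12} \approx -3.0833$)
$o{\left(R \right)} = -12 + 6 R$ ($o{\left(R \right)} = \left(-2 + R\right) 6 = -12 + 6 R$)
$y{\left(z \right)} = - \frac{30}{z}$ ($y{\left(z \right)} = \frac{-12 + 6 \left(-4 + 1 \cdot 1\right)}{z} = \frac{-12 + 6 \left(-4 + 1\right)}{z} = \frac{-12 + 6 \left(-3\right)}{z} = \frac{-12 - 18}{z} = - \frac{30}{z}$)
$y{\left(F \right)} - \frac{1}{64} = - \frac{30}{- \frac{37}{12}} - \frac{1}{64} = \left(-30\right) \left(- \frac{12}{37}\right) - \frac{1}{64} = \frac{360}{37} - \frac{1}{64} = \frac{23003}{2368}$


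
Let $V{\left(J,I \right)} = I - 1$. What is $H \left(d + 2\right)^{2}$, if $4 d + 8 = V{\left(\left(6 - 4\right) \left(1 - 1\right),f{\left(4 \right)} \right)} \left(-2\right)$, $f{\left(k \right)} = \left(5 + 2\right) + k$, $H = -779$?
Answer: $-19475$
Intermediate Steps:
$f{\left(k \right)} = 7 + k$
$V{\left(J,I \right)} = -1 + I$
$d = -7$ ($d = -2 + \frac{\left(-1 + \left(7 + 4\right)\right) \left(-2\right)}{4} = -2 + \frac{\left(-1 + 11\right) \left(-2\right)}{4} = -2 + \frac{10 \left(-2\right)}{4} = -2 + \frac{1}{4} \left(-20\right) = -2 - 5 = -7$)
$H \left(d + 2\right)^{2} = - 779 \left(-7 + 2\right)^{2} = - 779 \left(-5\right)^{2} = \left(-779\right) 25 = -19475$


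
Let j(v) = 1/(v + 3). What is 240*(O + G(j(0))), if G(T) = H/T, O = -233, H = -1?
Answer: -56640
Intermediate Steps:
j(v) = 1/(3 + v)
G(T) = -1/T
240*(O + G(j(0))) = 240*(-233 - 1/(1/(3 + 0))) = 240*(-233 - 1/(1/3)) = 240*(-233 - 1/⅓) = 240*(-233 - 1*3) = 240*(-233 - 3) = 240*(-236) = -56640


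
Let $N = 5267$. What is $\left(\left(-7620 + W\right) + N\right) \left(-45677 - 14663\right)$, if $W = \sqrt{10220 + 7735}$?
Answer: $141980020 - 181020 \sqrt{1995} \approx 1.3389 \cdot 10^{8}$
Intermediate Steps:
$W = 3 \sqrt{1995}$ ($W = \sqrt{17955} = 3 \sqrt{1995} \approx 134.0$)
$\left(\left(-7620 + W\right) + N\right) \left(-45677 - 14663\right) = \left(\left(-7620 + 3 \sqrt{1995}\right) + 5267\right) \left(-45677 - 14663\right) = \left(-2353 + 3 \sqrt{1995}\right) \left(-60340\right) = 141980020 - 181020 \sqrt{1995}$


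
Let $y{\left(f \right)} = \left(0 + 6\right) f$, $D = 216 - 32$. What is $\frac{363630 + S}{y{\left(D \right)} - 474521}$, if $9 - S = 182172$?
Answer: $- \frac{181467}{473417} \approx -0.38331$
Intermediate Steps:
$S = -182163$ ($S = 9 - 182172 = -182163$)
$D = 184$ ($D = 216 - 32 = 184$)
$y{\left(f \right)} = 6 f$
$\frac{363630 + S}{y{\left(D \right)} - 474521} = \frac{363630 - 182163}{6 \cdot 184 - 474521} = \frac{181467}{1104 - 474521} = \frac{181467}{-473417} = 181467 \left(- \frac{1}{473417}\right) = - \frac{181467}{473417}$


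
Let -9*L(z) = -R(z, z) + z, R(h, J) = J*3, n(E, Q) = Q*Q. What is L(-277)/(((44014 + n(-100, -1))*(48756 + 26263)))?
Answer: -554/29717651565 ≈ -1.8642e-8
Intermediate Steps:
n(E, Q) = Q**2
R(h, J) = 3*J
L(z) = 2*z/9 (L(z) = -(-3*z + z)/9 = -(-2)*z/9 = 2*z/9)
L(-277)/(((44014 + n(-100, -1))*(48756 + 26263))) = ((2/9)*(-277))/(((44014 + (-1)**2)*(48756 + 26263))) = -554*1/(75019*(44014 + 1))/9 = -554/(9*(44015*75019)) = -554/9/3301961285 = -554/9*1/3301961285 = -554/29717651565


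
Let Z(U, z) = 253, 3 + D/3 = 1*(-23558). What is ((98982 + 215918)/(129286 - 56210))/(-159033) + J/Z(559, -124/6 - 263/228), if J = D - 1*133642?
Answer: -53967321575950/66823599171 ≈ -807.61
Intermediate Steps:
D = -70683 (D = -9 + 3*(1*(-23558)) = -9 + 3*(-23558) = -9 - 70674 = -70683)
J = -204325 (J = -70683 - 1*133642 = -70683 - 133642 = -204325)
((98982 + 215918)/(129286 - 56210))/(-159033) + J/Z(559, -124/6 - 263/228) = ((98982 + 215918)/(129286 - 56210))/(-159033) - 204325/253 = (314900/73076)*(-1/159033) - 204325*1/253 = (314900*(1/73076))*(-1/159033) - 18575/23 = (78725/18269)*(-1/159033) - 18575/23 = -78725/2905373877 - 18575/23 = -53967321575950/66823599171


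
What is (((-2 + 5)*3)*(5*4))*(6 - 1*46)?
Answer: -7200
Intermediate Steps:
(((-2 + 5)*3)*(5*4))*(6 - 1*46) = ((3*3)*20)*(6 - 46) = (9*20)*(-40) = 180*(-40) = -7200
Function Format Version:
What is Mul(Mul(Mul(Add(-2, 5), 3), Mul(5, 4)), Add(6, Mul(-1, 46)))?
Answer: -7200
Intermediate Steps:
Mul(Mul(Mul(Add(-2, 5), 3), Mul(5, 4)), Add(6, Mul(-1, 46))) = Mul(Mul(Mul(3, 3), 20), Add(6, -46)) = Mul(Mul(9, 20), -40) = Mul(180, -40) = -7200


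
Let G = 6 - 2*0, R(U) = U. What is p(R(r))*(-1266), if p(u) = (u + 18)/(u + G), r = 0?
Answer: -3798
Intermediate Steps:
G = 6 (G = 6 + 0 = 6)
p(u) = (18 + u)/(6 + u) (p(u) = (u + 18)/(u + 6) = (18 + u)/(6 + u))
p(R(r))*(-1266) = ((18 + 0)/(6 + 0))*(-1266) = (18/6)*(-1266) = ((1/6)*18)*(-1266) = 3*(-1266) = -3798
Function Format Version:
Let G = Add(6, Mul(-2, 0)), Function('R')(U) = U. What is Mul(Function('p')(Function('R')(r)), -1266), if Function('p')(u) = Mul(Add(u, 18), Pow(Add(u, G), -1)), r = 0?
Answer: -3798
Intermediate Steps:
G = 6 (G = Add(6, 0) = 6)
Function('p')(u) = Mul(Pow(Add(6, u), -1), Add(18, u)) (Function('p')(u) = Mul(Add(u, 18), Pow(Add(u, 6), -1)) = Mul(Add(18, u), Pow(Add(6, u), -1)) = Mul(Pow(Add(6, u), -1), Add(18, u)))
Mul(Function('p')(Function('R')(r)), -1266) = Mul(Mul(Pow(Add(6, 0), -1), Add(18, 0)), -1266) = Mul(Mul(Pow(6, -1), 18), -1266) = Mul(Mul(Rational(1, 6), 18), -1266) = Mul(3, -1266) = -3798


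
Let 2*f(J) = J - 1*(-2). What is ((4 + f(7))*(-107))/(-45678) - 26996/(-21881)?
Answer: 2506048115/1998960636 ≈ 1.2537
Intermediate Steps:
f(J) = 1 + J/2 (f(J) = (J - 1*(-2))/2 = (J + 2)/2 = (2 + J)/2 = 1 + J/2)
((4 + f(7))*(-107))/(-45678) - 26996/(-21881) = ((4 + (1 + (½)*7))*(-107))/(-45678) - 26996/(-21881) = ((4 + (1 + 7/2))*(-107))*(-1/45678) - 26996*(-1/21881) = ((4 + 9/2)*(-107))*(-1/45678) + 26996/21881 = ((17/2)*(-107))*(-1/45678) + 26996/21881 = -1819/2*(-1/45678) + 26996/21881 = 1819/91356 + 26996/21881 = 2506048115/1998960636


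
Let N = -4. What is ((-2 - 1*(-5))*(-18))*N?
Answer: 216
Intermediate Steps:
((-2 - 1*(-5))*(-18))*N = ((-2 - 1*(-5))*(-18))*(-4) = ((-2 + 5)*(-18))*(-4) = (3*(-18))*(-4) = -54*(-4) = 216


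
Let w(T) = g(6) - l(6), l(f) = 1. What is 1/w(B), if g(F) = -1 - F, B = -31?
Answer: -⅛ ≈ -0.12500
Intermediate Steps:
w(T) = -8 (w(T) = (-1 - 1*6) - 1*1 = (-1 - 6) - 1 = -7 - 1 = -8)
1/w(B) = 1/(-8) = -⅛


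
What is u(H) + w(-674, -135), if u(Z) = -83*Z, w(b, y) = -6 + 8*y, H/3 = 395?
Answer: -99441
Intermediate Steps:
H = 1185 (H = 3*395 = 1185)
u(H) + w(-674, -135) = -83*1185 + (-6 + 8*(-135)) = -98355 + (-6 - 1080) = -98355 - 1086 = -99441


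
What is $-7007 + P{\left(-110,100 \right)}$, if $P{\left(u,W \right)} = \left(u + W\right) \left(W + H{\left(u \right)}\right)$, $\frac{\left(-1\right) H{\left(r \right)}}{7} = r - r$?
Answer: $-8007$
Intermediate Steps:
$H{\left(r \right)} = 0$ ($H{\left(r \right)} = - 7 \left(r - r\right) = \left(-7\right) 0 = 0$)
$P{\left(u,W \right)} = W \left(W + u\right)$ ($P{\left(u,W \right)} = \left(u + W\right) \left(W + 0\right) = \left(W + u\right) W = W \left(W + u\right)$)
$-7007 + P{\left(-110,100 \right)} = -7007 + 100 \left(100 - 110\right) = -7007 + 100 \left(-10\right) = -7007 - 1000 = -8007$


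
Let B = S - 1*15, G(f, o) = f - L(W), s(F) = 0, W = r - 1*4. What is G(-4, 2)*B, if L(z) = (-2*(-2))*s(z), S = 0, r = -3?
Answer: 60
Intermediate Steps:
W = -7 (W = -3 - 1*4 = -3 - 4 = -7)
L(z) = 0 (L(z) = -2*(-2)*0 = 4*0 = 0)
G(f, o) = f (G(f, o) = f - 1*0 = f + 0 = f)
B = -15 (B = 0 - 1*15 = 0 - 15 = -15)
G(-4, 2)*B = -4*(-15) = 60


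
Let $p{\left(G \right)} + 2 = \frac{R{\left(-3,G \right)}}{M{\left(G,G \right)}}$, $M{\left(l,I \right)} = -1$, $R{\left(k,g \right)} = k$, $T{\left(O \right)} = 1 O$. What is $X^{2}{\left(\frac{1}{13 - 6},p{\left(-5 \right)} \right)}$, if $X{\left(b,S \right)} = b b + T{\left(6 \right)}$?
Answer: $\frac{87025}{2401} \approx 36.245$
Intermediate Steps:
$T{\left(O \right)} = O$
$p{\left(G \right)} = 1$ ($p{\left(G \right)} = -2 - \frac{3}{-1} = -2 - -3 = -2 + 3 = 1$)
$X{\left(b,S \right)} = 6 + b^{2}$ ($X{\left(b,S \right)} = b b + 6 = b^{2} + 6 = 6 + b^{2}$)
$X^{2}{\left(\frac{1}{13 - 6},p{\left(-5 \right)} \right)} = \left(6 + \left(\frac{1}{13 - 6}\right)^{2}\right)^{2} = \left(6 + \left(\frac{1}{7}\right)^{2}\right)^{2} = \left(6 + \frac{1}{49}\right)^{2} = \left(\frac{295}{49}\right)^{2} = \frac{87025}{2401}$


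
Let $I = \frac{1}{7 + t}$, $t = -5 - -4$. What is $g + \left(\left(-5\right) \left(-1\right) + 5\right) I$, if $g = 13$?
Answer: $\frac{44}{3} \approx 14.667$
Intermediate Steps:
$t = -1$ ($t = -5 + 4 = -1$)
$I = \frac{1}{6}$ ($I = \frac{1}{7 - 1} = \frac{1}{6} \approx 0.16667$)
$g + \left(\left(-5\right) \left(-1\right) + 5\right) I = 13 + \left(\left(-5\right) \left(-1\right) + 5\right) \frac{1}{6} = 13 + \left(5 + 5\right) \frac{1}{6} = 13 + 10 \cdot \frac{1}{6} = 13 + \frac{5}{3} = \frac{44}{3}$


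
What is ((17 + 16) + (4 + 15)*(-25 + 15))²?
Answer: 24649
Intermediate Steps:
((17 + 16) + (4 + 15)*(-25 + 15))² = (33 + 19*(-10))² = (33 - 190)² = (-157)² = 24649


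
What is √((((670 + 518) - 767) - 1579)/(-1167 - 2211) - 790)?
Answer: 7*I*√5108099/563 ≈ 28.101*I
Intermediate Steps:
√((((670 + 518) - 767) - 1579)/(-1167 - 2211) - 790) = √(((1188 - 767) - 1579)/(-3378) - 790) = √((421 - 1579)*(-1/3378) - 790) = √(-1158*(-1/3378) - 790) = √(193/563 - 790) = √(-444577/563) = 7*I*√5108099/563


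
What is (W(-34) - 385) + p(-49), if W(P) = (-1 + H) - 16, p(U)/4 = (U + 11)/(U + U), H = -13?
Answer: -20259/49 ≈ -413.45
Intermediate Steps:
p(U) = 2*(11 + U)/U (p(U) = 4*((U + 11)/(U + U)) = 4*((11 + U)/((2*U))) = 4*((11 + U)*(1/(2*U))) = 4*((11 + U)/(2*U)) = 2*(11 + U)/U)
W(P) = -30 (W(P) = (-1 - 13) - 16 = -14 - 16 = -30)
(W(-34) - 385) + p(-49) = (-30 - 385) + (2 + 22/(-49)) = -415 + (2 + 22*(-1/49)) = -415 + (2 - 22/49) = -415 + 76/49 = -20259/49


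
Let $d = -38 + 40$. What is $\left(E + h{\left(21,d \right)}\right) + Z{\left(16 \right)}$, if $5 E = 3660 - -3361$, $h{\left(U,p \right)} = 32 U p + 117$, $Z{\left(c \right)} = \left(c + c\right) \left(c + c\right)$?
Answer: $\frac{19446}{5} \approx 3889.2$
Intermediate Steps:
$Z{\left(c \right)} = 4 c^{2}$ ($Z{\left(c \right)} = 2 c 2 c = 4 c^{2}$)
$d = 2$
$h{\left(U,p \right)} = 117 + 32 U p$ ($h{\left(U,p \right)} = 32 U p + 117 = 117 + 32 U p$)
$E = \frac{7021}{5}$ ($E = \frac{3660 - -3361}{5} = \frac{3660 + 3361}{5} = \frac{1}{5} \cdot 7021 = \frac{7021}{5} \approx 1404.2$)
$\left(E + h{\left(21,d \right)}\right) + Z{\left(16 \right)} = \left(\frac{7021}{5} + \left(117 + 32 \cdot 21 \cdot 2\right)\right) + 4 \cdot 16^{2} = \left(\frac{7021}{5} + \left(117 + 1344\right)\right) + 4 \cdot 256 = \left(\frac{7021}{5} + 1461\right) + 1024 = \frac{14326}{5} + 1024 = \frac{19446}{5}$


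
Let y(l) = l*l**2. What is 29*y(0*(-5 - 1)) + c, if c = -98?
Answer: -98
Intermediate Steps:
y(l) = l**3
29*y(0*(-5 - 1)) + c = 29*(0*(-5 - 1))**3 - 98 = 29*(0*(-6))**3 - 98 = 29*0**3 - 98 = 29*0 - 98 = 0 - 98 = -98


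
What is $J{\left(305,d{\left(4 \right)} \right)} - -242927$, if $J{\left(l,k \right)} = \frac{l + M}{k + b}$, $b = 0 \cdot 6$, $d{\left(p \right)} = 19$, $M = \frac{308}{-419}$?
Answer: $\frac{1934069334}{7961} \approx 2.4294 \cdot 10^{5}$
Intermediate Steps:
$M = - \frac{308}{419}$ ($M = 308 \left(- \frac{1}{419}\right) = - \frac{308}{419} \approx -0.73508$)
$b = 0$
$J{\left(l,k \right)} = \frac{- \frac{308}{419} + l}{k}$ ($J{\left(l,k \right)} = \frac{l - \frac{308}{419}}{k + 0} = \frac{- \frac{308}{419} + l}{k}$)
$J{\left(305,d{\left(4 \right)} \right)} - -242927 = \frac{- \frac{308}{419} + 305}{19} - -242927 = \frac{1}{19} \cdot \frac{127487}{419} + 242927 = \frac{127487}{7961} + 242927 = \frac{1934069334}{7961}$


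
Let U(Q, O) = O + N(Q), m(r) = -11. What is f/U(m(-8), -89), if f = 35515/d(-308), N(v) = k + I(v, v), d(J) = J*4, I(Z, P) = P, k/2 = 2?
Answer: 35515/118272 ≈ 0.30028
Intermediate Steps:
k = 4 (k = 2*2 = 4)
d(J) = 4*J
N(v) = 4 + v
U(Q, O) = 4 + O + Q (U(Q, O) = O + (4 + Q) = 4 + O + Q)
f = -35515/1232 (f = 35515/((4*(-308))) = 35515/(-1232) = 35515*(-1/1232) = -35515/1232 ≈ -28.827)
f/U(m(-8), -89) = -35515/(1232*(4 - 89 - 11)) = -35515/1232/(-96) = -35515/1232*(-1/96) = 35515/118272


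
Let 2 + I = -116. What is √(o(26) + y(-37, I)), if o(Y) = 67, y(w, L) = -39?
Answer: 2*√7 ≈ 5.2915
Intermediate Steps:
I = -118 (I = -2 - 116 = -118)
√(o(26) + y(-37, I)) = √(67 - 39) = √28 = 2*√7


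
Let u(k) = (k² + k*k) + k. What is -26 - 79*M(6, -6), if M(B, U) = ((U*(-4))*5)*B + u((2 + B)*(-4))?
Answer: -216170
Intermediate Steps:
u(k) = k + 2*k² (u(k) = (k² + k²) + k = 2*k² + k = k + 2*k²)
M(B, U) = (-15 - 8*B)*(-8 - 4*B) - 20*B*U (M(B, U) = ((U*(-4))*5)*B + ((2 + B)*(-4))*(1 + 2*((2 + B)*(-4))) = (-4*U*5)*B + (-8 - 4*B)*(1 + 2*(-8 - 4*B)) = (-20*U)*B + (-8 - 4*B)*(1 + (-16 - 8*B)) = -20*B*U + (-8 - 4*B)*(-15 - 8*B) = -20*B*U + (-15 - 8*B)*(-8 - 4*B) = (-15 - 8*B)*(-8 - 4*B) - 20*B*U)
-26 - 79*M(6, -6) = -26 - 79*(-20*6*(-6) + 4*(2 + 6)*(15 + 8*6)) = -26 - 79*(720 + 4*8*(15 + 48)) = -26 - 79*(720 + 4*8*63) = -26 - 79*(720 + 2016) = -26 - 79*2736 = -26 - 216144 = -216170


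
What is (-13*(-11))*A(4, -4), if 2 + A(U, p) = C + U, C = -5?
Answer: -429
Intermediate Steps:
A(U, p) = -7 + U (A(U, p) = -2 + (-5 + U) = -7 + U)
(-13*(-11))*A(4, -4) = (-13*(-11))*(-7 + 4) = 143*(-3) = -429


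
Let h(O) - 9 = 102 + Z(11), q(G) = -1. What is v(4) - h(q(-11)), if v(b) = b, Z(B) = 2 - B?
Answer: -98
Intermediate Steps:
h(O) = 102 (h(O) = 9 + (102 + (2 - 1*11)) = 9 + (102 + (2 - 11)) = 9 + (102 - 9) = 9 + 93 = 102)
v(4) - h(q(-11)) = 4 - 1*102 = 4 - 102 = -98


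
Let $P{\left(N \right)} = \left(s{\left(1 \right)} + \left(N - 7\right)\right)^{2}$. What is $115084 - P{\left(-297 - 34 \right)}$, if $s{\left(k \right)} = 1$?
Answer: $1515$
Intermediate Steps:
$P{\left(N \right)} = \left(-6 + N\right)^{2}$ ($P{\left(N \right)} = \left(1 + \left(N - 7\right)\right)^{2} = \left(1 + \left(-7 + N\right)\right)^{2} = \left(-6 + N\right)^{2}$)
$115084 - P{\left(-297 - 34 \right)} = 115084 - \left(-6 - 331\right)^{2} = 115084 - \left(-337\right)^{2} = 115084 - 113569 = 1515$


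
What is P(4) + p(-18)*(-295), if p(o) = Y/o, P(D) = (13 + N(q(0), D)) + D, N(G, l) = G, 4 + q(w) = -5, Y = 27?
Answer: 901/2 ≈ 450.50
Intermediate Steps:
q(w) = -9 (q(w) = -4 - 5 = -9)
P(D) = 4 + D (P(D) = (13 - 9) + D = 4 + D)
p(o) = 27/o
P(4) + p(-18)*(-295) = (4 + 4) + (27/(-18))*(-295) = 8 + (27*(-1/18))*(-295) = 8 - 3/2*(-295) = 8 + 885/2 = 901/2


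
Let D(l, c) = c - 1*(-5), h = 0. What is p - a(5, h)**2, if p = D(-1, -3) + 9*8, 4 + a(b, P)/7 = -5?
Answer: -3895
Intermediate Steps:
a(b, P) = -63 (a(b, P) = -28 + 7*(-5) = -28 - 35 = -63)
D(l, c) = 5 + c (D(l, c) = c + 5 = 5 + c)
p = 74 (p = (5 - 3) + 9*8 = 2 + 72 = 74)
p - a(5, h)**2 = 74 - 1*(-63)**2 = 74 - 1*3969 = 74 - 3969 = -3895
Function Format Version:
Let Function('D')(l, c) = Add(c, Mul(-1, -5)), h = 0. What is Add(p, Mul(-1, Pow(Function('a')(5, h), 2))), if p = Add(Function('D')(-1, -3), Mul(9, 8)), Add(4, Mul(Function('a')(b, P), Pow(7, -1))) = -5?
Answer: -3895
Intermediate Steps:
Function('a')(b, P) = -63 (Function('a')(b, P) = Add(-28, Mul(7, -5)) = Add(-28, -35) = -63)
Function('D')(l, c) = Add(5, c) (Function('D')(l, c) = Add(c, 5) = Add(5, c))
p = 74 (p = Add(Add(5, -3), Mul(9, 8)) = Add(2, 72) = 74)
Add(p, Mul(-1, Pow(Function('a')(5, h), 2))) = Add(74, Mul(-1, Pow(-63, 2))) = Add(74, Mul(-1, 3969)) = Add(74, -3969) = -3895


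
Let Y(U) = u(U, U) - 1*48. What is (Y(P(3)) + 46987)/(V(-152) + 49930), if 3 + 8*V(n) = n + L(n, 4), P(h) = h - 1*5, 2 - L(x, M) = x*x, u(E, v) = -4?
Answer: 375480/376183 ≈ 0.99813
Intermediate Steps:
L(x, M) = 2 - x² (L(x, M) = 2 - x*x = 2 - x²)
P(h) = -5 + h (P(h) = h - 5 = -5 + h)
V(n) = -⅛ - n²/8 + n/8 (V(n) = -3/8 + (n + (2 - n²))/8 = -3/8 + (2 + n - n²)/8 = -3/8 + (¼ - n²/8 + n/8) = -⅛ - n²/8 + n/8)
Y(U) = -52 (Y(U) = -4 - 1*48 = -4 - 48 = -52)
(Y(P(3)) + 46987)/(V(-152) + 49930) = (-52 + 46987)/((-⅛ - ⅛*(-152)² + (⅛)*(-152)) + 49930) = 46935/((-⅛ - ⅛*23104 - 19) + 49930) = 46935/((-⅛ - 2888 - 19) + 49930) = 46935/(-23257/8 + 49930) = 46935/(376183/8) = 46935*(8/376183) = 375480/376183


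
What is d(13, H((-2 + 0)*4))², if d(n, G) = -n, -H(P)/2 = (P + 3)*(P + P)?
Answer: 169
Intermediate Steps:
H(P) = -4*P*(3 + P) (H(P) = -2*(P + 3)*(P + P) = -2*(3 + P)*2*P = -4*P*(3 + P))
d(13, H((-2 + 0)*4))² = (-1*13)² = (-13)² = 169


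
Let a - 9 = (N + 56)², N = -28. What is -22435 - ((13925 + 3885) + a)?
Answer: -41038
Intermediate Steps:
a = 793 (a = 9 + (-28 + 56)² = 9 + 28² = 9 + 784 = 793)
-22435 - ((13925 + 3885) + a) = -22435 - ((13925 + 3885) + 793) = -22435 - (17810 + 793) = -22435 - 1*18603 = -22435 - 18603 = -41038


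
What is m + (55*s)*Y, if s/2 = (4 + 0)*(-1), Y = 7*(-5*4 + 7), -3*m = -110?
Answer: 120230/3 ≈ 40077.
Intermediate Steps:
m = 110/3 (m = -⅓*(-110) = 110/3 ≈ 36.667)
Y = -91 (Y = 7*(-20 + 7) = 7*(-13) = -91)
s = -8 (s = 2*((4 + 0)*(-1)) = 2*(4*(-1)) = 2*(-4) = -8)
m + (55*s)*Y = 110/3 + (55*(-8))*(-91) = 110/3 - 440*(-91) = 110/3 + 40040 = 120230/3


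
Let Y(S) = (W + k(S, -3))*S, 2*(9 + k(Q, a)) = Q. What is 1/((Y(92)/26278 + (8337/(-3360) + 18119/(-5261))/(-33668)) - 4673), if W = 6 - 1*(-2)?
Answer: -372364196059520/1739999158075654037 ≈ -0.00021400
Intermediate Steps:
k(Q, a) = -9 + Q/2
W = 8 (W = 6 + 2 = 8)
Y(S) = S*(-1 + S/2) (Y(S) = (8 + (-9 + S/2))*S = (-1 + S/2)*S = S*(-1 + S/2))
1/((Y(92)/26278 + (8337/(-3360) + 18119/(-5261))/(-33668)) - 4673) = 1/((((½)*92*(-2 + 92))/26278 + (8337/(-3360) + 18119/(-5261))/(-33668)) - 4673) = 1/((((½)*92*90)*(1/26278) + (8337*(-1/3360) + 18119*(-1/5261))*(-1/33668)) - 4673) = 1/((4140*(1/26278) + (-397/160 - 18119/5261)*(-1/33668)) - 4673) = 1/((2070/13139 - 4987657/841760*(-1/33668)) - 4673) = 1/((2070/13139 + 4987657/28340375680) - 4673) = 1/(58730110482923/372364196059520 - 4673) = 1/(-1739999158075654037/372364196059520) = -372364196059520/1739999158075654037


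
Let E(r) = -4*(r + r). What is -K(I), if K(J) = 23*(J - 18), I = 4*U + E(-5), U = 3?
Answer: -782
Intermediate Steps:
E(r) = -8*r
I = 52 (I = 4*3 - 8*(-5) = 12 + 40 = 52)
K(J) = -414 + 23*J (K(J) = 23*(-18 + J) = -414 + 23*J)
-K(I) = -(-414 + 23*52) = -(-414 + 1196) = -1*782 = -782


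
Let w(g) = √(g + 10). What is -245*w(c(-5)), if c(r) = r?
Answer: -245*√5 ≈ -547.84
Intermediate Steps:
w(g) = √(10 + g)
-245*w(c(-5)) = -245*√(10 - 5) = -245*√5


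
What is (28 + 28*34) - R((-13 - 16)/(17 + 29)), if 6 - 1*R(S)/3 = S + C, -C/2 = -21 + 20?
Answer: 44441/46 ≈ 966.11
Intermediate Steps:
C = 2 (C = -2*(-21 + 20) = -2*(-1) = 2)
R(S) = 12 - 3*S (R(S) = 18 - 3*(S + 2) = 18 - 3*(2 + S) = 18 + (-6 - 3*S) = 12 - 3*S)
(28 + 28*34) - R((-13 - 16)/(17 + 29)) = (28 + 28*34) - (12 - 3*(-13 - 16)/(17 + 29)) = (28 + 952) - (12 - (-87)/46) = 980 - (12 - (-87)/46) = 980 - (12 - 3*(-29/46)) = 980 - (12 + 87/46) = 980 - 1*639/46 = 980 - 639/46 = 44441/46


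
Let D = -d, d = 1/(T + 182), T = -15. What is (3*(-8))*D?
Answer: 24/167 ≈ 0.14371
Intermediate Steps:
d = 1/167 (d = 1/(-15 + 182) = 1/167 ≈ 0.0059880)
D = -1/167 (D = -1*1/167 = -1/167 ≈ -0.0059880)
(3*(-8))*D = (3*(-8))*(-1/167) = -24*(-1/167) = 24/167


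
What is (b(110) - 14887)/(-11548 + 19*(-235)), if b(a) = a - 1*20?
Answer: 14797/16013 ≈ 0.92406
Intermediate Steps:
b(a) = -20 + a (b(a) = a - 20 = -20 + a)
(b(110) - 14887)/(-11548 + 19*(-235)) = ((-20 + 110) - 14887)/(-11548 + 19*(-235)) = (90 - 14887)/(-11548 - 4465) = -14797/(-16013) = -14797*(-1/16013) = 14797/16013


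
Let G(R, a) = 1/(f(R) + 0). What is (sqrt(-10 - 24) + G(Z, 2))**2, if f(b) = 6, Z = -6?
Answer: -1223/36 + I*sqrt(34)/3 ≈ -33.972 + 1.9437*I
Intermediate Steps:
G(R, a) = 1/6 (G(R, a) = 1/(6 + 0) = 1/6)
(sqrt(-10 - 24) + G(Z, 2))**2 = (sqrt(-10 - 24) + 1/6)**2 = (sqrt(-34) + 1/6)**2 = (I*sqrt(34) + 1/6)**2 = (1/6 + I*sqrt(34))**2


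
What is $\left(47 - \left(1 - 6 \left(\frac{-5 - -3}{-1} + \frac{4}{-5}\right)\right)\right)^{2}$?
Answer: $\frac{70756}{25} \approx 2830.2$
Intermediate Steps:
$\left(47 - \left(1 - 6 \left(\frac{-5 - -3}{-1} + \frac{4}{-5}\right)\right)\right)^{2} = \left(47 - \left(1 - 6 \left(\left(-5 + 3\right) \left(-1\right) + 4 \left(- \frac{1}{5}\right)\right)\right)\right)^{2} = \left(47 - \left(1 - 6 \left(\left(-2\right) \left(-1\right) - \frac{4}{5}\right)\right)\right)^{2} = \left(47 - \left(1 - 6 \left(2 - \frac{4}{5}\right)\right)\right)^{2} = \left(47 + \left(-1 + 6 \cdot \frac{6}{5}\right)\right)^{2} = \left(47 + \left(-1 + \frac{36}{5}\right)\right)^{2} = \left(47 + \frac{31}{5}\right)^{2} = \left(\frac{266}{5}\right)^{2} = \frac{70756}{25}$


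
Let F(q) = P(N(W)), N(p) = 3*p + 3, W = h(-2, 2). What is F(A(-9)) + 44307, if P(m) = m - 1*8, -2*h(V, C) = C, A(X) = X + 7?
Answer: 44299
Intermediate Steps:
A(X) = 7 + X
h(V, C) = -C/2
W = -1 (W = -1/2*2 = -1)
N(p) = 3 + 3*p
P(m) = -8 + m (P(m) = m - 8 = -8 + m)
F(q) = -8 (F(q) = -8 + (3 + 3*(-1)) = -8 + (3 - 3) = -8 + 0 = -8)
F(A(-9)) + 44307 = -8 + 44307 = 44299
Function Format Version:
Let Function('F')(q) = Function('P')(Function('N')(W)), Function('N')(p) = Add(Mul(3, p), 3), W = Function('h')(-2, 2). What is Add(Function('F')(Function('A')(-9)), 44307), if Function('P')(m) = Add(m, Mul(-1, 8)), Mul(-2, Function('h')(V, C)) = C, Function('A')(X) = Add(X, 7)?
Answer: 44299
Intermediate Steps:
Function('A')(X) = Add(7, X)
Function('h')(V, C) = Mul(Rational(-1, 2), C)
W = -1 (W = Mul(Rational(-1, 2), 2) = -1)
Function('N')(p) = Add(3, Mul(3, p))
Function('P')(m) = Add(-8, m) (Function('P')(m) = Add(m, -8) = Add(-8, m))
Function('F')(q) = -8 (Function('F')(q) = Add(-8, Add(3, Mul(3, -1))) = Add(-8, Add(3, -3)) = Add(-8, 0) = -8)
Add(Function('F')(Function('A')(-9)), 44307) = Add(-8, 44307) = 44299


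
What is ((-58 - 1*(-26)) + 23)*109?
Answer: -981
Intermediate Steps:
((-58 - 1*(-26)) + 23)*109 = ((-58 + 26) + 23)*109 = (-32 + 23)*109 = -9*109 = -981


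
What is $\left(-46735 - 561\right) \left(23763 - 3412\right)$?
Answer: $-962520896$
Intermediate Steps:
$\left(-46735 - 561\right) \left(23763 - 3412\right) = \left(-47296\right) 20351 = -962520896$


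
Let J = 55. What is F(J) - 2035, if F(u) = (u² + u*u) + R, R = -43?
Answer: 3972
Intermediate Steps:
F(u) = -43 + 2*u² (F(u) = (u² + u*u) - 43 = (u² + u²) - 43 = 2*u² - 43 = -43 + 2*u²)
F(J) - 2035 = (-43 + 2*55²) - 2035 = (-43 + 2*3025) - 2035 = (-43 + 6050) - 2035 = 6007 - 2035 = 3972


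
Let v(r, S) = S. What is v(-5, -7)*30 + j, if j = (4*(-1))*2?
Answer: -218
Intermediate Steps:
j = -8 (j = -4*2 = -8)
v(-5, -7)*30 + j = -7*30 - 8 = -210 - 8 = -218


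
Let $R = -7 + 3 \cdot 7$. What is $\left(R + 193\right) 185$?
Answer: $38295$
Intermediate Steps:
$R = 14$ ($R = -7 + 21 = 14$)
$\left(R + 193\right) 185 = \left(14 + 193\right) 185 = 207 \cdot 185 = 38295$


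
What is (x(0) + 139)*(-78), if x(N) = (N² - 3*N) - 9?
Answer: -10140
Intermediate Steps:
x(N) = -9 + N² - 3*N
(x(0) + 139)*(-78) = ((-9 + 0² - 3*0) + 139)*(-78) = ((-9 + 0 + 0) + 139)*(-78) = (-9 + 139)*(-78) = 130*(-78) = -10140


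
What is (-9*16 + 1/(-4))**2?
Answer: 332929/16 ≈ 20808.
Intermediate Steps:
(-9*16 + 1/(-4))**2 = (-144 - 1/4)**2 = (-577/4)**2 = 332929/16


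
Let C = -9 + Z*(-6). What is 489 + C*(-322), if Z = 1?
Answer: 5319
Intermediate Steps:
C = -15 (C = -9 + 1*(-6) = -9 - 6 = -15)
489 + C*(-322) = 489 - 15*(-322) = 489 + 4830 = 5319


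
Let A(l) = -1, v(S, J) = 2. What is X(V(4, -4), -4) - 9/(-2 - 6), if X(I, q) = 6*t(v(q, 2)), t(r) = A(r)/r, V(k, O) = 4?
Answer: -15/8 ≈ -1.8750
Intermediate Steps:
t(r) = -1/r
X(I, q) = -3 (X(I, q) = 6*(-1/2) = -3)
X(V(4, -4), -4) - 9/(-2 - 6) = -3 - 9/(-2 - 6) = -3 - 9/(-8) = -3 - 9*(-1/8) = -3 + 9/8 = -15/8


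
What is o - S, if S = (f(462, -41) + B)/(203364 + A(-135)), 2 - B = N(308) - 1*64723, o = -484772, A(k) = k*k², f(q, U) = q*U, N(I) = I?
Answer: -1094135691017/2257011 ≈ -4.8477e+5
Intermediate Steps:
f(q, U) = U*q
A(k) = k³
B = 64417 (B = 2 - (308 - 1*64723) = 2 - (308 - 64723) = 2 - 1*(-64415) = 2 + 64415 = 64417)
S = -45475/2257011 (S = (-41*462 + 64417)/(203364 + (-135)³) = (-18942 + 64417)/(203364 - 2460375) = 45475/(-2257011) = 45475*(-1/2257011) = -45475/2257011 ≈ -0.020148)
o - S = -484772 - 1*(-45475/2257011) = -484772 + 45475/2257011 = -1094135691017/2257011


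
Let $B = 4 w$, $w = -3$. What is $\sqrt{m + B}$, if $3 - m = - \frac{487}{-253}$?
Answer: $\frac{2 i \sqrt{174823}}{253} \approx 3.3053 i$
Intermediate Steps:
$m = \frac{272}{253}$ ($m = 3 - - \frac{487}{-253} = 3 - \left(-487\right) \left(- \frac{1}{253}\right) = 3 - \frac{487}{253} = \frac{272}{253} \approx 1.0751$)
$B = -12$ ($B = 4 \left(-3\right) = -12$)
$\sqrt{m + B} = \sqrt{\frac{272}{253} - 12} = \sqrt{- \frac{2764}{253}} = \frac{2 i \sqrt{174823}}{253}$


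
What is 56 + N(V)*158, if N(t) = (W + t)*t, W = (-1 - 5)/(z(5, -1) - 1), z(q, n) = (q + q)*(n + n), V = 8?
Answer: 73704/7 ≈ 10529.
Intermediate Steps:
z(q, n) = 4*n*q (z(q, n) = (2*q)*(2*n) = 4*n*q)
W = 2/7 (W = (-1 - 5)/(4*(-1)*5 - 1) = -6/(-20 - 1) = -6/(-21) = -6*(-1/21) = 2/7 ≈ 0.28571)
N(t) = t*(2/7 + t) (N(t) = (2/7 + t)*t = t*(2/7 + t))
56 + N(V)*158 = 56 + ((⅐)*8*(2 + 7*8))*158 = 56 + ((⅐)*8*(2 + 56))*158 = 56 + ((⅐)*8*58)*158 = 56 + (464/7)*158 = 56 + 73312/7 = 73704/7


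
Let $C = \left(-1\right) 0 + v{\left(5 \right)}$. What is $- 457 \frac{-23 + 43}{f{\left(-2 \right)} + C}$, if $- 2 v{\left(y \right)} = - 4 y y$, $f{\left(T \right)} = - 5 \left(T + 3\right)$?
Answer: $- \frac{1828}{9} \approx -203.11$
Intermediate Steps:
$f{\left(T \right)} = -15 - 5 T$ ($f{\left(T \right)} = - 5 \left(3 + T\right) = -15 - 5 T$)
$v{\left(y \right)} = 2 y^{2}$ ($v{\left(y \right)} = - \frac{- 4 y y}{2} = - \frac{\left(-4\right) y^{2}}{2} = 2 y^{2}$)
$C = 50$ ($C = \left(-1\right) 0 + 2 \cdot 5^{2} = 0 + 2 \cdot 25 = 0 + 50 = 50$)
$- 457 \frac{-23 + 43}{f{\left(-2 \right)} + C} = - 457 \frac{-23 + 43}{\left(-15 - -10\right) + 50} = - 457 \frac{20}{\left(-15 + 10\right) + 50} = - 457 \frac{20}{-5 + 50} = - 457 \cdot \frac{20}{45} = - 457 \cdot 20 \cdot \frac{1}{45} = \left(-457\right) \frac{4}{9} = - \frac{1828}{9}$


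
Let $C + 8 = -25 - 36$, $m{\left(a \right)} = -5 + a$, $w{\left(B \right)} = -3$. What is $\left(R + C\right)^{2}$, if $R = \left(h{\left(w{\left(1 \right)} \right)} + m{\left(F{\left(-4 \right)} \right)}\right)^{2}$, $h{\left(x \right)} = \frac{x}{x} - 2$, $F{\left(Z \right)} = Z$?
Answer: $961$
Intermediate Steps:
$h{\left(x \right)} = -1$ ($h{\left(x \right)} = 1 - 2 = -1$)
$C = -69$ ($C = -8 - 61 = -69$)
$R = 100$ ($R = \left(-1 - 9\right)^{2} = \left(-10\right)^{2} = 100$)
$\left(R + C\right)^{2} = \left(100 - 69\right)^{2} = 31^{2} = 961$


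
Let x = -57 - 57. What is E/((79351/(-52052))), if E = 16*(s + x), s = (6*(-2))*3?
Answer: 124924800/79351 ≈ 1574.3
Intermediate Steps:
x = -114
s = -36 (s = -12*3 = -36)
E = -2400 (E = 16*(-36 - 114) = 16*(-150) = -2400)
E/((79351/(-52052))) = -2400/(79351/(-52052)) = -2400/(79351*(-1/52052)) = -2400/(-79351/52052) = -2400*(-52052/79351) = 124924800/79351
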